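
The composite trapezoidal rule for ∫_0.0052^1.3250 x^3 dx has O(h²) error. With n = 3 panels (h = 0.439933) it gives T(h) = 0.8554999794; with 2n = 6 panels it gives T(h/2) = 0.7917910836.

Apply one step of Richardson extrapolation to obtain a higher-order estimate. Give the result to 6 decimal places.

Leading term ∝ h^2; use weight 4 = 2^2.
Difference of the inputs: 0.7917910836 − 0.8554999794 = -0.0637088958
Correction (A(h/2) − A(h))/(4 − 1) = (-0.0637088958)/3 = -0.0212362986
R = 0.7917910836 − 0.0212362986 = 0.7705547850
Gap between inputs: 6.371e-02; correction applied: −0.0212362986.

0.770555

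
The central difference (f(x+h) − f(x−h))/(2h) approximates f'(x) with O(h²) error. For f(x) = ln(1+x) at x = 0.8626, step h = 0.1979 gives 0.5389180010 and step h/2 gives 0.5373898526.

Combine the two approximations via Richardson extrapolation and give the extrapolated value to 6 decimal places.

0.536880

r = 2: numerator weight 4, denominator 3.
Numerator 4·A(h/2) − A(h) = 4·0.5373898526 − 0.5389180010 = 1.6106414094
Divide by 2^2 − 1 = 3.
1.6106414094 ÷ 3 = 0.5368804698
Correction |R − A(h/2)| = 5.094e-04; gap |A(h/2) − A(h)| = 1.528e-03.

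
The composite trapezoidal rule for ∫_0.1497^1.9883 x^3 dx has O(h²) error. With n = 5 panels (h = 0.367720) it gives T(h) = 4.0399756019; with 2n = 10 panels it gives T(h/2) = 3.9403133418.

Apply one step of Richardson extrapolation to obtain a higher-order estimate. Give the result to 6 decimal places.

3.907093

The method has order 2: 2^2 = 4.
Top: 4(3.9403133418) − (4.0399756019) = 11.7212777653
(4*3.9403133418 − 4.0399756019)/(4 − 1) = 3.9070925884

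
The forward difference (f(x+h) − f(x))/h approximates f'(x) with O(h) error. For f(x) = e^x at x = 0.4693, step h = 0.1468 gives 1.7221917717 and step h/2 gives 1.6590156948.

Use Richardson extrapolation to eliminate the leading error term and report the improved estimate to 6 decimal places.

Order 1 gives 2^r = 2 and 2^r − 1 = 1.
Difference of the inputs: 1.6590156948 − 1.7221917717 = -0.0631760769
Correction (A(h/2) − A(h))/(2 − 1) = (-0.0631760769)/1 = -0.0631760769
R = A(h/2) + (A(h/2) − A(h))/1 = 1.6590156948 − 0.0631760769 = 1.5958396179

1.595840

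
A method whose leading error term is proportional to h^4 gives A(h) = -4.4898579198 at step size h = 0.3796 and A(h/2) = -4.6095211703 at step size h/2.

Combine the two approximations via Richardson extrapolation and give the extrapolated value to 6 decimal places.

-4.617499

With r = 4 the leading error scales as h^4, so the weight is 2^4 = 16.
2^4·A(h/2) = -73.7523387248; minus A(h) gives -69.2624808050.
Denominator 16 − 1 = 15.
(16·(-4.6095211703) − (-4.4898579198))/(16 − 1) = -4.6174987203
Shift from A(h/2): −0.0079775500.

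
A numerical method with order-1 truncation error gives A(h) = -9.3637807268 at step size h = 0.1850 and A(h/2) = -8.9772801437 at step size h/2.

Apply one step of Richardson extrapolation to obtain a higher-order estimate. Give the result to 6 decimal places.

-8.590780

With r = 1 the leading error scales as h^1, so the weight is 2^1 = 2.
Weighted: (-17.9545602874) − (-9.3637807268) = -8.5907795606
Extrapolated: (-8.5907795606) / 1 = -8.5907795606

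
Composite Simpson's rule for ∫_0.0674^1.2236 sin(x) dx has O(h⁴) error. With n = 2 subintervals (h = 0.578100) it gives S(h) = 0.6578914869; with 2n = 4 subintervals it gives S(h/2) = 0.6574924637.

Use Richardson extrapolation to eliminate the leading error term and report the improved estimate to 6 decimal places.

With r = 4 the leading error scales as h^4, so the weight is 2^4 = 16.
2^4×A(h/2) = 10.5198794192; minus A(h) gives 9.8619879323.
Extrapolated: 9.8619879323 / 15 = 0.6574658622
Gap between inputs: 3.990e-04; correction applied: −0.0000266015.

0.657466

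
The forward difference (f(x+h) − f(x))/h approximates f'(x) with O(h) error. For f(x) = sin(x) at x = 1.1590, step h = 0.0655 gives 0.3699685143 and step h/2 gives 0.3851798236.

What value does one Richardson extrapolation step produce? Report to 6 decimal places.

Method order is 1; weight 2^1 = 2.
Difference of the inputs: 0.3851798236 − 0.3699685143 = 0.0152113093
Divide by 2^1 − 1 = 1: 0.0152113093/1 = 0.0152113093
R = 0.3851798236 + 0.0152113093 = 0.4003911329

0.400391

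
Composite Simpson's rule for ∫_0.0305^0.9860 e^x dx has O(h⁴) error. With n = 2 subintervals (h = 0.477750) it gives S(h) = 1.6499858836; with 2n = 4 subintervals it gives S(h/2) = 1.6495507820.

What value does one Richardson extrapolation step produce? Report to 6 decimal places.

Error is O(h^4); halving h shrinks it by 2^4 = 16.
Weighted: 26.3928125120 − 1.6499858836 = 24.7428266284
Denominator 16 − 1 = 15.
Extrapolated: 24.7428266284 / 15 = 1.6495217752

1.649522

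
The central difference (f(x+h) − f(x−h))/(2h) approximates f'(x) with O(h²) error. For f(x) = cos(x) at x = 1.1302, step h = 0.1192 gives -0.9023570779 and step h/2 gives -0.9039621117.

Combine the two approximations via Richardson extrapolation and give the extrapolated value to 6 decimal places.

Error is O(h^2); halving h shrinks it by 2^2 = 4.
4*(-0.9039621117) = -3.6158484468; subtract (-0.9023570779) → -2.7134913689
R = (-2.7134913689)/3 = -0.9044971230
Correction |R − A(h/2)| = 5.350e-04; gap |A(h/2) − A(h)| = 1.605e-03.

-0.904497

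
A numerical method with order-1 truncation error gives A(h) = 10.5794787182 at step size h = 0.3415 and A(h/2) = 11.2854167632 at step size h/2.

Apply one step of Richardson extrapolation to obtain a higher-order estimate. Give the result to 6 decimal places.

11.991355

r = 1: numerator weight 2, denominator 1.
2×11.2854167632 − 10.5794787182 = 11.9913548082
Extrapolated: 11.9913548082 / 1 = 11.9913548082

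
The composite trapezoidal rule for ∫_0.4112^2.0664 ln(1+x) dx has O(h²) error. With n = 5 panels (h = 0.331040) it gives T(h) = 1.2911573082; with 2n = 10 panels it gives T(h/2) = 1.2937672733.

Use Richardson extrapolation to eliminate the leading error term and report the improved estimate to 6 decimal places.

1.294637

r = 2, so 2^r = 4.
2^2·A(h/2) = 5.1750690932; minus A(h) gives 3.8839117850.
Divide by 2^2 − 1 = 3.
So the Richardson estimate is 1.2946372617.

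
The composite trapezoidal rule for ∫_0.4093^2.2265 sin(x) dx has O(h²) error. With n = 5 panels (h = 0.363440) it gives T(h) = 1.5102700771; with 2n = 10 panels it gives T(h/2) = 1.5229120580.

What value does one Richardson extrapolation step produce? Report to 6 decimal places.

1.527126

r = 2, so 2^r = 4.
Difference of the inputs: 1.5229120580 − 1.5102700771 = 0.0126419809
Correction (A(h/2) − A(h))/(4 − 1) = 0.0126419809/3 = 0.0042139936
R = A(h/2) + (A(h/2) − A(h))/3 = 1.5229120580 + 0.0042139936 = 1.5271260516
Gap between inputs: 1.264e-02; correction applied: +0.0042139936.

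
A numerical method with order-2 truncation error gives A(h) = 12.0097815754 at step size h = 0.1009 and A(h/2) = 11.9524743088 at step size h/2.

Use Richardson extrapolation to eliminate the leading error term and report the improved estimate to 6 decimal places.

With r = 2 the leading error scales as h^2, so the weight is 2^2 = 4.
Numerator 4*A(h/2) − A(h) = 4*11.9524743088 − 12.0097815754 = 35.8001156598
Extrapolated: 35.8001156598 / 3 = 11.9333718866

11.933372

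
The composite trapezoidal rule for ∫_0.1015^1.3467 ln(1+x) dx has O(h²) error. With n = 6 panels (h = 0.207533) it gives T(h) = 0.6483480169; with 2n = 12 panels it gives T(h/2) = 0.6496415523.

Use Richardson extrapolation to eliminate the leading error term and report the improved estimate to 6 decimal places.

Leading term ∝ h^2; use weight 4 = 2^2.
2^2 × A(h/2) = 2.5985662092; minus A(h) gives 1.9502181923.
R = 1.9502181923/3 = 0.6500727308

0.650073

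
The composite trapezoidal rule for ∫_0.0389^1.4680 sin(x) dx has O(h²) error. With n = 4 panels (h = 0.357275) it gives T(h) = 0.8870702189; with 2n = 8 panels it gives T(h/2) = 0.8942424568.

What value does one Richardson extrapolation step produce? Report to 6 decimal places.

The method has order 2: 2^2 = 4.
4 × 0.8942424568 = 3.5769698272; subtract 0.8870702189 → 2.6898996083
Denominator 4 − 1 = 3.
(4 × 0.8942424568 − 0.8870702189)/(4 − 1) = 0.8966332028

0.896633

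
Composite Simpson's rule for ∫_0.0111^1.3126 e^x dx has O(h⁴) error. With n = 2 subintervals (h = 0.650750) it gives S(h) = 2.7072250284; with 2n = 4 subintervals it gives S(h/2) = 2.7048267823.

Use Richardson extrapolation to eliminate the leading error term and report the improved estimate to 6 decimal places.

2.704667

Method order is 4; weight 2^4 = 16.
16×2.7048267823 = 43.2772285168; subtract 2.7072250284 → 40.5700034884
Denominator 16 − 1 = 15.
40.5700034884 ÷ 15 = 2.7046668992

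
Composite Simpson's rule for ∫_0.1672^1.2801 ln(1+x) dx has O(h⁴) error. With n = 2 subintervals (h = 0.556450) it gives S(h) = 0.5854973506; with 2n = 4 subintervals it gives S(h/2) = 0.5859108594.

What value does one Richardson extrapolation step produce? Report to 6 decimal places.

Leading term ∝ h^4; use weight 16 = 2^4.
2^4 × A(h/2) = 9.3745737504; minus A(h) gives 8.7890763998.
8.7890763998 ÷ 15 = 0.5859384267

0.585938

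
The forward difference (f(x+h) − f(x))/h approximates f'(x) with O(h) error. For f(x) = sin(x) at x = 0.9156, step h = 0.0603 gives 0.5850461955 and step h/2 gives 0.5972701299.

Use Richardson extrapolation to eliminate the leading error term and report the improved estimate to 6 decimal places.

Error is O(h^1); halving h shrinks it by 2^1 = 2.
2 × 0.5972701299 = 1.1945402598; 1.1945402598 − 0.5850461955 = 0.6094940643
(2 × 0.5972701299 − 0.5850461955)/(2 − 1) = 0.6094940643
Shift from A(h/2): +0.0122239344.

0.609494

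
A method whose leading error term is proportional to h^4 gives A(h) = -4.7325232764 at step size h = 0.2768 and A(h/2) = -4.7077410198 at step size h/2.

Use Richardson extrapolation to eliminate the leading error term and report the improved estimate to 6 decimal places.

Error is O(h^4); halving h shrinks it by 2^4 = 16.
2^4·A(h/2) = -75.3238563168; minus A(h) gives -70.5913330404.
Extrapolated: (-70.5913330404) / 15 = -4.7060888694

-4.706089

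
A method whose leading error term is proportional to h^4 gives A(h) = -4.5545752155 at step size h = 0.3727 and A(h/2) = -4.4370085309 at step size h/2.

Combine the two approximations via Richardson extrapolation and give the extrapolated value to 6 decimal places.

Leading term ∝ h^4; use weight 16 = 2^4.
Difference of the inputs: -4.4370085309 − (-4.5545752155) = 0.1175666846
Divide by 2^4 − 1 = 15: 0.1175666846/15 = 0.0078377790
R = -4.4370085309 + 0.0078377790 = -4.4291707519
Gap between inputs: 1.176e-01; correction applied: +0.0078377790.

-4.429171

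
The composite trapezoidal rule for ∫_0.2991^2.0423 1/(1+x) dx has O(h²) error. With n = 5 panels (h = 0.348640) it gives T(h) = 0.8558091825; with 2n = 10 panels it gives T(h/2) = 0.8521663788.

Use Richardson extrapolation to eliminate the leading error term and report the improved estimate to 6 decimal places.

0.850952

The method has order 2: 2^2 = 4.
2^2·A(h/2) = 3.4086655152; minus A(h) gives 2.5528563327.
Denominator 4 − 1 = 3.
Result: 0.8509521109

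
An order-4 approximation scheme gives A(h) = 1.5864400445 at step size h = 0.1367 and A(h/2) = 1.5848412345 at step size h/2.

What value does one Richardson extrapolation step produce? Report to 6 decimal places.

Order 4 gives 2^r = 16 and 2^r − 1 = 15.
16×1.5848412345 − 1.5864400445 = 23.7710197075
Divide by 2^4 − 1 = 15.
So the Richardson estimate is 1.5847346472.
Shift from A(h/2): −0.0001065873.

1.584735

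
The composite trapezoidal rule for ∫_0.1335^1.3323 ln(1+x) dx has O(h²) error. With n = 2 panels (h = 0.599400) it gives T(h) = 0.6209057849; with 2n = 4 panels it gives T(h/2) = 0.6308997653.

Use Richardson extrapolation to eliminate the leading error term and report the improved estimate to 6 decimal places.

r = 2, so 2^r = 4.
4*0.6308997653 − 0.6209057849 = 1.9026932763
Extrapolated: 1.9026932763 / 3 = 0.6342310921
Gap between inputs: 9.994e-03; correction applied: +0.0033313268.

0.634231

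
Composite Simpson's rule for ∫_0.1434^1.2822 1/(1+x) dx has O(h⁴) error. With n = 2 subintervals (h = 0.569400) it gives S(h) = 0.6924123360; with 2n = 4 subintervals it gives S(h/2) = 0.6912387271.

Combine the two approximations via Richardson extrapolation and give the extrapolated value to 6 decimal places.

r = 4: numerator weight 16, denominator 15.
Weighted: 11.0598196336 − 0.6924123360 = 10.3674072976
(16·0.6912387271 − 0.6924123360)/(16 − 1) = 0.6911604865

0.691160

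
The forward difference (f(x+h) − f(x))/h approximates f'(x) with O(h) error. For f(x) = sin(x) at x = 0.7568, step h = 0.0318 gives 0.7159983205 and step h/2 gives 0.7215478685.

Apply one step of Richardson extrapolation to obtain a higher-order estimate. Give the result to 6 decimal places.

0.727097

Leading term ∝ h^1; use weight 2 = 2^1.
Difference of the inputs: 0.7215478685 − 0.7159983205 = 0.0055495480
Divide by 2^1 − 1 = 1: 0.0055495480/1 = 0.0055495480
R = 0.7215478685 + 0.0055495480 = 0.7270974165
Shift from A(h/2): +0.0055495480.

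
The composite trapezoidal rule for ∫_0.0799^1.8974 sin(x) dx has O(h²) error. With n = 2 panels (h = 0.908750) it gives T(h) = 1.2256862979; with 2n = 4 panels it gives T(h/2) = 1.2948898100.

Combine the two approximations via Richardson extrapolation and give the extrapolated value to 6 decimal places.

1.317958

The method has order 2: 2^2 = 4.
Numerator 4*A(h/2) − A(h) = 4*1.2948898100 − 1.2256862979 = 3.9538729421
R = 3.9538729421/3 = 1.3179576474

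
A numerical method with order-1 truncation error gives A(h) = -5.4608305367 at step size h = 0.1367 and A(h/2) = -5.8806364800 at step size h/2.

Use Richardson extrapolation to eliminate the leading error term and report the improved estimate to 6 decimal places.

Order 1 gives 2^r = 2 and 2^r − 1 = 1.
2^1*A(h/2) = -11.7612729600; minus A(h) gives -6.3004424233.
(-6.3004424233) ÷ 1 = -6.3004424233

-6.300442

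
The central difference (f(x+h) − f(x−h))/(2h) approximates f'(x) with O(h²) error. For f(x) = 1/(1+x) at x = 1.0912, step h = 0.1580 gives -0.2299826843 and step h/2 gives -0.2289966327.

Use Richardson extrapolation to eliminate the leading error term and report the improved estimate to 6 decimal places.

-0.228668

The method has order 2: 2^2 = 4.
Numerator 4×A(h/2) − A(h) = 4×(-0.2289966327) − (-0.2299826843) = -0.6860038465
R = (-0.6860038465)/3 = -0.2286679488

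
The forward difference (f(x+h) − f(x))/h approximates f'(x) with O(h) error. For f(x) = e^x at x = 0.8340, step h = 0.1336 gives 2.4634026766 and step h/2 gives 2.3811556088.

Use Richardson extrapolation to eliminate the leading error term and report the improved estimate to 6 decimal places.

r = 1: numerator weight 2, denominator 1.
A(h/2) − A(h) = 2.3811556088 − 2.4634026766 = -0.0822470678
Divide by 2^1 − 1 = 1: (-0.0822470678)/1 = -0.0822470678
R = 2.3811556088 − 0.0822470678 = 2.2989085410
Gap between inputs: 8.225e-02; correction applied: −0.0822470678.

2.298909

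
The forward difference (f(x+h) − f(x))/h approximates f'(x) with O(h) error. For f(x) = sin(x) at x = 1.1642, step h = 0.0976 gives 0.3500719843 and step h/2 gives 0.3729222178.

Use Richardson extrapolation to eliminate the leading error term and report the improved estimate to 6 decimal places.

0.395772

Leading term ∝ h^1; use weight 2 = 2^1.
Weighted: 0.7458444356 − 0.3500719843 = 0.3957724513
0.3957724513 ÷ 1 = 0.3957724513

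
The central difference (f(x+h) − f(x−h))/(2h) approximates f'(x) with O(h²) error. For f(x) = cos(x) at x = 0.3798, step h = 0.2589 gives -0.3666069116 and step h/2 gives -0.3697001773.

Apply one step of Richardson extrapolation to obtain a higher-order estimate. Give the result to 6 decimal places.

r = 2: numerator weight 4, denominator 3.
Top: 4(-0.3697001773) − (-0.3666069116) = -1.1121937976
Divide by 2^2 − 1 = 3.
Extrapolated: (-1.1121937976) / 3 = -0.3707312659
Correction |R − A(h/2)| = 1.031e-03; gap |A(h/2) − A(h)| = 3.093e-03.

-0.370731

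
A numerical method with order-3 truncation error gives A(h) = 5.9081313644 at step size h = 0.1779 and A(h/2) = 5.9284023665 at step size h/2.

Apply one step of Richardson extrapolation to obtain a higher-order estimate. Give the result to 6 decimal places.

5.931298

The method has order 3: 2^3 = 8.
8 × 5.9284023665 = 47.4272189320; subtract 5.9081313644 → 41.5190875676
Divide by 2^3 − 1 = 7.
Extrapolated: 41.5190875676 / 7 = 5.9312982239
Gap between inputs: 2.027e-02; correction applied: +0.0028958574.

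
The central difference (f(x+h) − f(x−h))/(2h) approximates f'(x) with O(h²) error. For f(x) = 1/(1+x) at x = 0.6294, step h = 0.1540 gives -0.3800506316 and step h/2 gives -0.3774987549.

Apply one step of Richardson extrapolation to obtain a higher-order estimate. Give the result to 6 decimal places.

-0.376648

Error is O(h^2); halving h shrinks it by 2^2 = 4.
2^2×A(h/2) = -1.5099950196; minus A(h) gives -1.1299443880.
(-1.1299443880) ÷ 3 = -0.3766481293
Gap between inputs: 2.552e-03; correction applied: +0.0008506256.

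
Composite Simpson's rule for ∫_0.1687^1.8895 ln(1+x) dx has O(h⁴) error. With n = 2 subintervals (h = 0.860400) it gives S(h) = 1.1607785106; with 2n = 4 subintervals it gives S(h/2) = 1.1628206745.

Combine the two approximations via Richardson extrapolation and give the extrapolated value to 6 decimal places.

The method has order 4: 2^4 = 16.
16 × 1.1628206745 − 1.1607785106 = 17.4443522814
R = 17.4443522814/15 = 1.1629568188
Correction |R − A(h/2)| = 1.361e-04; gap |A(h/2) − A(h)| = 2.042e-03.

1.162957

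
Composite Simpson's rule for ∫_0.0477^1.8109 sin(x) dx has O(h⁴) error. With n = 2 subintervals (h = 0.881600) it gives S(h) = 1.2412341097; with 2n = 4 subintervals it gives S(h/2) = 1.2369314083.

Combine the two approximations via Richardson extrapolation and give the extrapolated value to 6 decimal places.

1.236645

r = 4: numerator weight 16, denominator 15.
16·1.2369314083 − 1.2412341097 = 18.5496684231
Extrapolated: 18.5496684231 / 15 = 1.2366445615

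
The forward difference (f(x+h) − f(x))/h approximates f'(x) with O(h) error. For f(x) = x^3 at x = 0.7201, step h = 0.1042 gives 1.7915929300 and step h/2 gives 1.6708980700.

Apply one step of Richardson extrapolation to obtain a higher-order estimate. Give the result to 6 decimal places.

Leading term ∝ h^1; use weight 2 = 2^1.
Difference of the inputs: 1.6708980700 − 1.7915929300 = -0.1206948600
Correction (A(h/2) − A(h))/(2 − 1) = (-0.1206948600)/1 = -0.1206948600
R = 1.6708980700 − 0.1206948600 = 1.5502032100

1.550203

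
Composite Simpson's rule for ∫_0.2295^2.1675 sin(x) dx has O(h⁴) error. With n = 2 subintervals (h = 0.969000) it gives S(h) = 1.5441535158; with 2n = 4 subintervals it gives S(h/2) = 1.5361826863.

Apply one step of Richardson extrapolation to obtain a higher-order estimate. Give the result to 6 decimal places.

1.535651

The method has order 4: 2^4 = 16.
16×1.5361826863 − 1.5441535158 = 23.0347694650
Divide by 2^4 − 1 = 15.
R = 23.0347694650/15 = 1.5356512977
Shift from A(h/2): −0.0005313886.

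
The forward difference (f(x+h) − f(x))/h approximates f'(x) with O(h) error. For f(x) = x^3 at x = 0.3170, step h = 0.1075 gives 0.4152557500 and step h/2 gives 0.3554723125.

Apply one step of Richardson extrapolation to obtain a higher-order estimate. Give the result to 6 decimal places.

0.295689

The method has order 1: 2^1 = 2.
Difference of the inputs: 0.3554723125 − 0.4152557500 = -0.0597834375
Correction (A(h/2) − A(h))/(2 − 1) = (-0.0597834375)/1 = -0.0597834375
R = A(h/2) + (A(h/2) − A(h))/1 = 0.3554723125 − 0.0597834375 = 0.2956888750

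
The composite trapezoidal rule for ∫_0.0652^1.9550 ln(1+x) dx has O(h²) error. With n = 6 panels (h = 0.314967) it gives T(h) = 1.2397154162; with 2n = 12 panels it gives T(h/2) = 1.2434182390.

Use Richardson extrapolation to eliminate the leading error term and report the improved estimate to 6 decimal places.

Leading term ∝ h^2; use weight 4 = 2^2.
2^2*A(h/2) = 4.9736729560; minus A(h) gives 3.7339575398.
Divide by 2^2 − 1 = 3.
So the Richardson estimate is 1.2446525133.

1.244653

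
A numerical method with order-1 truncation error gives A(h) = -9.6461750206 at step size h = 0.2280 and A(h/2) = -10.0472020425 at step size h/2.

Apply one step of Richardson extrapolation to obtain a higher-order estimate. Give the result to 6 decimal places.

r = 1: numerator weight 2, denominator 1.
2^1·A(h/2) = -20.0944040850; minus A(h) gives -10.4482290644.
R = (-10.4482290644)/1 = -10.4482290644
Correction |R − A(h/2)| = 4.010e-01; gap |A(h/2) − A(h)| = 4.010e-01.

-10.448229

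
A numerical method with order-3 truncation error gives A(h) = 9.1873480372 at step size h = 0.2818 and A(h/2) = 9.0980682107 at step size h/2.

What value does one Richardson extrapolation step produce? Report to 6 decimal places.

9.085314

r = 3: numerator weight 8, denominator 7.
2^3×A(h/2) = 72.7845456856; minus A(h) gives 63.5971976484.
(8×9.0980682107 − 9.1873480372)/(8 − 1) = 9.0853139498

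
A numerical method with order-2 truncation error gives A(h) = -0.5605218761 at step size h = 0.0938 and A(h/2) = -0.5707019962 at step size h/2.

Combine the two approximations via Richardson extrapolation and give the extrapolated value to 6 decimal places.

-0.574095

Leading term ∝ h^2; use weight 4 = 2^2.
4·(-0.5707019962) − (-0.5605218761) = -1.7222861087
R = (-1.7222861087)/3 = -0.5740953696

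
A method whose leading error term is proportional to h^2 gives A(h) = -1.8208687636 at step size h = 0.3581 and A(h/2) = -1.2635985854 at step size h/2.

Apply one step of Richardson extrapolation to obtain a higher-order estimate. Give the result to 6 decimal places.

-1.077842

Method order is 2; weight 2^2 = 4.
Weighted: (-5.0543943416) − (-1.8208687636) = -3.2335255780
Divide by 2^2 − 1 = 3.
Result: -1.0778418593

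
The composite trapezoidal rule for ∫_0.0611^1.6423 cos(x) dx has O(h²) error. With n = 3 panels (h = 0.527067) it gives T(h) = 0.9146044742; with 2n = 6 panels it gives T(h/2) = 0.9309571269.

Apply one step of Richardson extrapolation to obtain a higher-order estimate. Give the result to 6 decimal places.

With r = 2 the leading error scales as h^2, so the weight is 2^2 = 4.
Numerator 4·A(h/2) − A(h) = 4·0.9309571269 − 0.9146044742 = 2.8092240334
Divide by 2^2 − 1 = 3.
So the Richardson estimate is 0.9364080111.
Gap between inputs: 1.635e-02; correction applied: +0.0054508842.

0.936408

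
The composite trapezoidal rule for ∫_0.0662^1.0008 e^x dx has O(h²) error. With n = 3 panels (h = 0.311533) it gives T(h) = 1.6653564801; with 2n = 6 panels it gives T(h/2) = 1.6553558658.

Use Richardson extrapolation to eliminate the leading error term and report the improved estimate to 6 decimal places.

Leading term ∝ h^2; use weight 4 = 2^2.
Difference of the inputs: 1.6553558658 − 1.6653564801 = -0.0100006143
Correction (A(h/2) − A(h))/(4 − 1) = (-0.0100006143)/3 = -0.0033335381
R = A(h/2) + (A(h/2) − A(h))/3 = 1.6553558658 − 0.0033335381 = 1.6520223277
Correction |R − A(h/2)| = 3.334e-03; gap |A(h/2) − A(h)| = 1.000e-02.

1.652022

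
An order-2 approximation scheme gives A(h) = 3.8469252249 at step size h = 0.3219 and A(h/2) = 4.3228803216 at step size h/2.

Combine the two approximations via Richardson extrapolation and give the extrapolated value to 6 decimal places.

Leading term ∝ h^2; use weight 4 = 2^2.
4*4.3228803216 − 3.8469252249 = 13.4445960615
Divide by 2^2 − 1 = 3.
So the Richardson estimate is 4.4815320205.

4.481532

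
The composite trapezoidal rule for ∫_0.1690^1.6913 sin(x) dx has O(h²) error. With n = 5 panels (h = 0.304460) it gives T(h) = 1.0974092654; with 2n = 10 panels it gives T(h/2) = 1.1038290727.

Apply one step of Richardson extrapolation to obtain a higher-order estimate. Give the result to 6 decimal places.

1.105969

Method order is 2; weight 2^2 = 4.
4·1.1038290727 = 4.4153162908; 4.4153162908 − 1.0974092654 = 3.3179070254
(4·1.1038290727 − 1.0974092654)/(4 − 1) = 1.1059690085
Gap between inputs: 6.420e-03; correction applied: +0.0021399358.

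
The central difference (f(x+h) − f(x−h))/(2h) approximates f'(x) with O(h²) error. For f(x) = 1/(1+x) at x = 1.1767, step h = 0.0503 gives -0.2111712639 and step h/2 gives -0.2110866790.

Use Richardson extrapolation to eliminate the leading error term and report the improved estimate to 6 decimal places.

-0.211058

Order 2 gives 2^r = 4 and 2^r − 1 = 3.
4·(-0.2110866790) = -0.8443467160; (-0.8443467160) − (-0.2111712639) = -0.6331754521
Denominator 4 − 1 = 3.
R = (-0.6331754521)/3 = -0.2110584840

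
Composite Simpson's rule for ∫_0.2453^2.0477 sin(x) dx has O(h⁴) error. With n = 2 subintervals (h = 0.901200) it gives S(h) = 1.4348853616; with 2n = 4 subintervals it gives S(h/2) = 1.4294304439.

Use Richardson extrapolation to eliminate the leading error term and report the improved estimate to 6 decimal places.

1.429067

r = 4, so 2^r = 16.
16*1.4294304439 − 1.4348853616 = 21.4360017408
Denominator 16 − 1 = 15.
Result: 1.4290667827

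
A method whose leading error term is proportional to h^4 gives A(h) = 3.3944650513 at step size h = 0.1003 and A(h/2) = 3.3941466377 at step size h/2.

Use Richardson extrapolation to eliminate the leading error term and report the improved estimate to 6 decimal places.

The method has order 4: 2^4 = 16.
Numerator 16·A(h/2) − A(h) = 16·3.3941466377 − 3.3944650513 = 50.9118811519
Extrapolated: 50.9118811519 / 15 = 3.3941254101
Shift from A(h/2): −0.0000212276.

3.394125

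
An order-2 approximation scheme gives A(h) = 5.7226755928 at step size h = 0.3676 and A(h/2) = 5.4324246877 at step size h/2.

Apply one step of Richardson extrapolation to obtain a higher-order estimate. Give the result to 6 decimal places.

Leading term ∝ h^2; use weight 4 = 2^2.
Top: 4(5.4324246877) − (5.7226755928) = 16.0070231580
(4×5.4324246877 − 5.7226755928)/(4 − 1) = 5.3356743860

5.335674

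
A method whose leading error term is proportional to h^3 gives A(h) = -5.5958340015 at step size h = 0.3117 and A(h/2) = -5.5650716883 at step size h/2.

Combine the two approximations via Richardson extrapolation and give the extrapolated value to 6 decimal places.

-5.560677

Error is O(h^3); halving h shrinks it by 2^3 = 8.
A(h/2) − A(h) = -5.5650716883 − (-5.5958340015) = 0.0307623132
Correction (A(h/2) − A(h))/(8 − 1) = 0.0307623132/7 = 0.0043946162
R = -5.5650716883 + 0.0043946162 = -5.5606770721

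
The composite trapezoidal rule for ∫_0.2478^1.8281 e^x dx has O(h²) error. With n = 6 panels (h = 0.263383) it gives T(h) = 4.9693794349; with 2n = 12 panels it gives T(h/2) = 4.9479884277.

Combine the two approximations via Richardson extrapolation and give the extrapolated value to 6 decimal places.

The method has order 2: 2^2 = 4.
4*4.9479884277 = 19.7919537108; subtract 4.9693794349 → 14.8225742759
Denominator 4 − 1 = 3.
Result: 4.9408580920
Gap between inputs: 2.139e-02; correction applied: −0.0071303357.

4.940858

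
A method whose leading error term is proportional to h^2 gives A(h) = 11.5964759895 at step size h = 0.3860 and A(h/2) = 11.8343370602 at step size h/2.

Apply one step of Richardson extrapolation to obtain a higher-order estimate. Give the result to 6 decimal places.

Order 2 gives 2^r = 4 and 2^r − 1 = 3.
4×11.8343370602 − 11.5964759895 = 35.7408722513
Divide by 2^2 − 1 = 3.
(4×11.8343370602 − 11.5964759895)/(4 − 1) = 11.9136240838

11.913624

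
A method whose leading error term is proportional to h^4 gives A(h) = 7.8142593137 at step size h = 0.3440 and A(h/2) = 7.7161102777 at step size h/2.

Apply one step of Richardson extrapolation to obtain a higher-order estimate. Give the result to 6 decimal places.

7.709567

The method has order 4: 2^4 = 16.
Difference of the inputs: 7.7161102777 − 7.8142593137 = -0.0981490360
Correction (A(h/2) − A(h))/(16 − 1) = (-0.0981490360)/15 = -0.0065432691
R = A(h/2) + (A(h/2) − A(h))/15 = 7.7161102777 − 0.0065432691 = 7.7095670086
Gap between inputs: 9.815e-02; correction applied: −0.0065432691.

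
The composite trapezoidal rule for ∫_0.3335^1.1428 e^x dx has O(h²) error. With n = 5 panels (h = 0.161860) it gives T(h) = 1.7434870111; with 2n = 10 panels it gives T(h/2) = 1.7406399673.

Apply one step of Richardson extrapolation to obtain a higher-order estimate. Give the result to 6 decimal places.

1.739691

Leading term ∝ h^2; use weight 4 = 2^2.
Weighted: 6.9625598692 − 1.7434870111 = 5.2190728581
5.2190728581 ÷ 3 = 1.7396909527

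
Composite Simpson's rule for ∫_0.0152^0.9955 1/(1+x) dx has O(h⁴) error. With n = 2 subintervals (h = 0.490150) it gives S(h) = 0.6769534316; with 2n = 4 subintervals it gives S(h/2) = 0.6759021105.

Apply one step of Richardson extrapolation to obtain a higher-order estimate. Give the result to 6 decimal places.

0.675832

The method has order 4: 2^4 = 16.
Weighted: 10.8144337680 − 0.6769534316 = 10.1374803364
Divide by 2^4 − 1 = 15.
Extrapolated: 10.1374803364 / 15 = 0.6758320224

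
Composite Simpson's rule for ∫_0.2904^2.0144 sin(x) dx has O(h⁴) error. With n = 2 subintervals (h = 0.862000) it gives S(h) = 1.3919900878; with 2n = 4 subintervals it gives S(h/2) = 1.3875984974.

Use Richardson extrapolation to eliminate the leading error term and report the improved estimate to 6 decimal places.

Leading term ∝ h^4; use weight 16 = 2^4.
Numerator 16*A(h/2) − A(h) = 16*1.3875984974 − 1.3919900878 = 20.8095858706
Denominator 16 − 1 = 15.
20.8095858706 ÷ 15 = 1.3873057247
Shift from A(h/2): −0.0002927727.

1.387306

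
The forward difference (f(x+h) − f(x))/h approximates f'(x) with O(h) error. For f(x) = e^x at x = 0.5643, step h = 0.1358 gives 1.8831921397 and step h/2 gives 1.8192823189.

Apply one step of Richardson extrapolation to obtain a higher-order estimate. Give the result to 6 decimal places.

Error is O(h^1); halving h shrinks it by 2^1 = 2.
2*1.8192823189 = 3.6385646378; 3.6385646378 − 1.8831921397 = 1.7553724981
Denominator 2 − 1 = 1.
Result: 1.7553724981

1.755372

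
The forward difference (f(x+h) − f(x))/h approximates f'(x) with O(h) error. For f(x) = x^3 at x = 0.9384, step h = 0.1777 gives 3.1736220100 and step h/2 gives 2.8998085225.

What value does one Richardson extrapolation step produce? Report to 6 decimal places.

Method order is 1; weight 2^1 = 2.
Numerator 2*A(h/2) − A(h) = 2*2.8998085225 − 3.1736220100 = 2.6259950350
2.6259950350 ÷ 1 = 2.6259950350
Correction |R − A(h/2)| = 2.738e-01; gap |A(h/2) − A(h)| = 2.738e-01.

2.625995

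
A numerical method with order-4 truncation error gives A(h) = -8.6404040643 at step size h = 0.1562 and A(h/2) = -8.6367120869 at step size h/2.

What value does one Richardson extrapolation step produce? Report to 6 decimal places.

Error is O(h^4); halving h shrinks it by 2^4 = 16.
16*(-8.6367120869) = -138.1873933904; subtract (-8.6404040643) → -129.5469893261
R = (-129.5469893261)/15 = -8.6364659551

-8.636466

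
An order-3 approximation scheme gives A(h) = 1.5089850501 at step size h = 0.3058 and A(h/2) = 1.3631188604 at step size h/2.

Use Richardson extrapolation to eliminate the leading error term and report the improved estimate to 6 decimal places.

Leading term ∝ h^3; use weight 8 = 2^3.
8*1.3631188604 − 1.5089850501 = 9.3959658331
Denominator 8 − 1 = 7.
So the Richardson estimate is 1.3422808333.
Correction |R − A(h/2)| = 2.084e-02; gap |A(h/2) − A(h)| = 1.459e-01.

1.342281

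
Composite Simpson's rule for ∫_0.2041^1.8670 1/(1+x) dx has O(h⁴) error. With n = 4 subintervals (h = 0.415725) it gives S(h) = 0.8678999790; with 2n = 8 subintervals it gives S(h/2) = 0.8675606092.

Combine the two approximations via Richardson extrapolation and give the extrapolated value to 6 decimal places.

The method has order 4: 2^4 = 16.
Numerator 16·A(h/2) − A(h) = 16·0.8675606092 − 0.8678999790 = 13.0130697682
(16·0.8675606092 − 0.8678999790)/(16 − 1) = 0.8675379845
Correction |R − A(h/2)| = 2.262e-05; gap |A(h/2) − A(h)| = 3.394e-04.

0.867538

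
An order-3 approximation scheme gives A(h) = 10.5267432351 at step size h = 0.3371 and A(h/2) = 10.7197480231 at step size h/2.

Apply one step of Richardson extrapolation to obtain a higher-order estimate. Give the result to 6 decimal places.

Error is O(h^3); halving h shrinks it by 2^3 = 8.
8·10.7197480231 = 85.7579841848; 85.7579841848 − 10.5267432351 = 75.2312409497
Extrapolated: 75.2312409497 / 7 = 10.7473201357
Shift from A(h/2): +0.0275721126.

10.747320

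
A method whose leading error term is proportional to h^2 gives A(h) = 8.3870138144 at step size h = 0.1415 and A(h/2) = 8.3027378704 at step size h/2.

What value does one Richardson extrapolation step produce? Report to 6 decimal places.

8.274646

Order 2 gives 2^r = 4 and 2^r − 1 = 3.
4·8.3027378704 = 33.2109514816; subtract 8.3870138144 → 24.8239376672
Divide by 2^2 − 1 = 3.
(4·8.3027378704 − 8.3870138144)/(4 − 1) = 8.2746458891
Correction |R − A(h/2)| = 2.809e-02; gap |A(h/2) − A(h)| = 8.428e-02.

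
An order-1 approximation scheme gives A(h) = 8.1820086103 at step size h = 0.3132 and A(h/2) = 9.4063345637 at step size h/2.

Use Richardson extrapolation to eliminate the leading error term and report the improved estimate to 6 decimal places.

With r = 1 the leading error scales as h^1, so the weight is 2^1 = 2.
Numerator 2 × A(h/2) − A(h) = 2 × 9.4063345637 − 8.1820086103 = 10.6306605171
(2 × 9.4063345637 − 8.1820086103)/(2 − 1) = 10.6306605171
Gap between inputs: 1.224e+00; correction applied: +1.2243259534.

10.630661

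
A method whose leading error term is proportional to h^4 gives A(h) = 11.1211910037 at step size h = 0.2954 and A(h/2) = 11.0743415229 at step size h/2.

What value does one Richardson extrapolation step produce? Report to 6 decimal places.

r = 4: numerator weight 16, denominator 15.
16·11.0743415229 = 177.1894643664; subtract 11.1211910037 → 166.0682733627
166.0682733627 ÷ 15 = 11.0712182242
Gap between inputs: 4.685e-02; correction applied: −0.0031232987.

11.071218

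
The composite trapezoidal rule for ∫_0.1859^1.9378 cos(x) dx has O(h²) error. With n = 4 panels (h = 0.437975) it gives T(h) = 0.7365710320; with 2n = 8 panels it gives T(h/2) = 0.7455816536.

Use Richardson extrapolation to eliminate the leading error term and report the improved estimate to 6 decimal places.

0.748585

The method has order 2: 2^2 = 4.
2^2*A(h/2) = 2.9823266144; minus A(h) gives 2.2457555824.
Divide by 2^2 − 1 = 3.
R = 2.2457555824/3 = 0.7485851941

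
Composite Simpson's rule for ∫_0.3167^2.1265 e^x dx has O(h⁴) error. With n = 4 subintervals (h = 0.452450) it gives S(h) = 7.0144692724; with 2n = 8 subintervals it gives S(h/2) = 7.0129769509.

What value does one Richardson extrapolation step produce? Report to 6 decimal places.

7.012877

Error is O(h^4); halving h shrinks it by 2^4 = 16.
A(h/2) − A(h) = 7.0129769509 − 7.0144692724 = -0.0014923215
Correction (A(h/2) − A(h))/(16 − 1) = (-0.0014923215)/15 = -0.0000994881
R = A(h/2) + (A(h/2) − A(h))/15 = 7.0129769509 − 0.0000994881 = 7.0128774628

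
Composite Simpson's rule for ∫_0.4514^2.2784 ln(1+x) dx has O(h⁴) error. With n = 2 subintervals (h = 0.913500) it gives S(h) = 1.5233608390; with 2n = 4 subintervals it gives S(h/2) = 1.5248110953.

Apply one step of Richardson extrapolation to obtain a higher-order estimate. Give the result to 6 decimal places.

Order 4 gives 2^r = 16 and 2^r − 1 = 15.
Top: 16(1.5248110953) − (1.5233608390) = 22.8736166858
Divide by 2^4 − 1 = 15.
22.8736166858 ÷ 15 = 1.5249077791

1.524908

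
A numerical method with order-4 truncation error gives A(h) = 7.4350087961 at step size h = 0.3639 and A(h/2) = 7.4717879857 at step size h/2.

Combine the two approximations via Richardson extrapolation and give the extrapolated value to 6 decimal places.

r = 4, so 2^r = 16.
Difference of the inputs: 7.4717879857 − 7.4350087961 = 0.0367791896
Correction (A(h/2) − A(h))/(16 − 1) = 0.0367791896/15 = 0.0024519460
R = A(h/2) + (A(h/2) − A(h))/15 = 7.4717879857 + 0.0024519460 = 7.4742399317

7.474240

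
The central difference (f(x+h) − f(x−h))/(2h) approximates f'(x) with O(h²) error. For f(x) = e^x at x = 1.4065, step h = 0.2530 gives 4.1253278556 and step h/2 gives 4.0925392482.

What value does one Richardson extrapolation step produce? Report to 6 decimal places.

4.081610

With r = 2 the leading error scales as h^2, so the weight is 2^2 = 4.
Top: 4(4.0925392482) − (4.1253278556) = 12.2448291372
Denominator 4 − 1 = 3.
12.2448291372 ÷ 3 = 4.0816097124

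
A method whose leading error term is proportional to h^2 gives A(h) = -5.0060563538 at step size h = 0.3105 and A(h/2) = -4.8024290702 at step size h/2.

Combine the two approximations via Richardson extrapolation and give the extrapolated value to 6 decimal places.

Leading term ∝ h^2; use weight 4 = 2^2.
4·(-4.8024290702) − (-5.0060563538) = -14.2036599270
(4·(-4.8024290702) − (-5.0060563538))/(4 − 1) = -4.7345533090
Correction |R − A(h/2)| = 6.788e-02; gap |A(h/2) − A(h)| = 2.036e-01.

-4.734553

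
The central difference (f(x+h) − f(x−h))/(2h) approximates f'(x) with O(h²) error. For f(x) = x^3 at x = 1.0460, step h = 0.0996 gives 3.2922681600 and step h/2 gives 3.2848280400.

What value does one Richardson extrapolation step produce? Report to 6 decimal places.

r = 2, so 2^r = 4.
Numerator 4·A(h/2) − A(h) = 4·3.2848280400 − 3.2922681600 = 9.8470440000
R = 9.8470440000/3 = 3.2823480000

3.282348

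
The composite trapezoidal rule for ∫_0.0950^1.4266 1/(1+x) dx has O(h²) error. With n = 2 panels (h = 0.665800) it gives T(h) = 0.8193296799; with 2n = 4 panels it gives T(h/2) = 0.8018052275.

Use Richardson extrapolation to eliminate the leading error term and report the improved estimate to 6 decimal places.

r = 2, so 2^r = 4.
4·0.8018052275 = 3.2072209100; 3.2072209100 − 0.8193296799 = 2.3878912301
Divide by 2^2 − 1 = 3.
R = 2.3878912301/3 = 0.7959637434

0.795964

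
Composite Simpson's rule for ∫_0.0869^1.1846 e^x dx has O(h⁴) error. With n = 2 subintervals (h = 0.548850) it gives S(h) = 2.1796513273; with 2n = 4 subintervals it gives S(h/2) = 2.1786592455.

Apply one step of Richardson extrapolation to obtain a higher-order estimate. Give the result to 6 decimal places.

r = 4: numerator weight 16, denominator 15.
Top: 16(2.1786592455) − (2.1796513273) = 32.6788966007
Extrapolated: 32.6788966007 / 15 = 2.1785931067
Gap between inputs: 9.921e-04; correction applied: −0.0000661388.

2.178593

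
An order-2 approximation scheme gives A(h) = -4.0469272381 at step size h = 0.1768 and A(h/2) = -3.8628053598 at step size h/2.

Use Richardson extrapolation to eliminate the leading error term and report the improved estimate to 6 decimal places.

Method order is 2; weight 2^2 = 4.
Top: 4(-3.8628053598) − (-4.0469272381) = -11.4042942011
Divide by 2^2 − 1 = 3.
Result: -3.8014314004

-3.801431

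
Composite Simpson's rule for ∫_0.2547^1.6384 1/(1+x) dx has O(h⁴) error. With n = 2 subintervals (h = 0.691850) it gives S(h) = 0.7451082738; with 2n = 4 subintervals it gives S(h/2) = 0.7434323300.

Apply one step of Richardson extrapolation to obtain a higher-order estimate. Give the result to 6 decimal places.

Error is O(h^4); halving h shrinks it by 2^4 = 16.
Weighted: 11.8949172800 − 0.7451082738 = 11.1498090062
11.1498090062 ÷ 15 = 0.7433206004
Correction |R − A(h/2)| = 1.117e-04; gap |A(h/2) − A(h)| = 1.676e-03.

0.743321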